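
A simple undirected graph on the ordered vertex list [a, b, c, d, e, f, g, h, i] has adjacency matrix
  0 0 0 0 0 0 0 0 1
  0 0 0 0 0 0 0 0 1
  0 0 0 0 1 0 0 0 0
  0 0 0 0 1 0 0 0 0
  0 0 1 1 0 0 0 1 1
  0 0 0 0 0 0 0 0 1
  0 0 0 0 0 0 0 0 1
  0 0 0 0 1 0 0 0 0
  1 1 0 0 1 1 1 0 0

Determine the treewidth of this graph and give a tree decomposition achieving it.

The largest bag has 2 vertices, giving width 1; this decomposition certifies tw(G) ≤ 1. Any graph with an edge has treewidth ≥ 1, and G has the edge a–i. Combining the bounds, tw(G) = 1.

Treewidth 1.
Bags: B1 = {a, i}  B2 = {f, i}  B3 = {b, i}  B4 = {e, i}  B5 = {c, e}  B6 = {g, i}  B7 = {e, h}  B8 = {d, e}
Tree: B1–B2, B1–B3, B2–B4, B4–B5, B4–B6, B5–B7, B5–B8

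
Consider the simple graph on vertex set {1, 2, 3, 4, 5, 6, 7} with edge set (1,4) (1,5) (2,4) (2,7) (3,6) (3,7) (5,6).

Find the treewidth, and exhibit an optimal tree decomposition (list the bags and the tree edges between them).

Every bag has size at most 3, so the width is 3 − 1 = 2 and tw(G) ≤ 2. For the lower bound, G contains the cycle 2–7–3–6–5–1–4–2, so G is not a forest; only forests have treewidth ≤ 1, hence tw(G) ≥ 2. Hence tw(G) = 2 exactly.

Treewidth 2.
One such decomposition:
Bags: B1 = {2, 3, 7}  B2 = {2, 3, 6}  B3 = {2, 5, 6}  B4 = {1, 2, 5}  B5 = {1, 2, 4}
Tree: B1–B2, B2–B3, B3–B4, B4–B5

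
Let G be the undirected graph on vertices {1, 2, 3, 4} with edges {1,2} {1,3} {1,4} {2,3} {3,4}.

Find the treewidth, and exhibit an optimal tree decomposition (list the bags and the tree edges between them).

Every bag has size at most 3, so the width is 3 − 1 = 2 and tw(G) ≤ 2. For the lower bound, the 3 vertices {1, 2, 3} are pairwise adjacent, and any tree decomposition puts a clique entirely inside one bag — forcing width ≥ 2. The upper and lower bounds meet at 2, so that is the treewidth.

Treewidth 2.
One optimal decomposition is:
Bags: B1 = {1, 3, 4}  B2 = {1, 2, 3}
Tree: B1–B2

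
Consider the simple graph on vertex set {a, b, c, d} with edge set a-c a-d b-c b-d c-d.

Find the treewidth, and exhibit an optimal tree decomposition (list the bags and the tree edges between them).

Every bag has size at most 3, so the width is 3 − 1 = 2 and tw(G) ≤ 2. For the lower bound, the 3 vertices {a, c, d} are pairwise adjacent, and any tree decomposition puts a clique entirely inside one bag — forcing width ≥ 2. Combining the bounds, tw(G) = 2.

Treewidth 2.
One optimal decomposition is:
Bags: B1 = {a, c, d}  B2 = {b, c, d}
Tree: B1–B2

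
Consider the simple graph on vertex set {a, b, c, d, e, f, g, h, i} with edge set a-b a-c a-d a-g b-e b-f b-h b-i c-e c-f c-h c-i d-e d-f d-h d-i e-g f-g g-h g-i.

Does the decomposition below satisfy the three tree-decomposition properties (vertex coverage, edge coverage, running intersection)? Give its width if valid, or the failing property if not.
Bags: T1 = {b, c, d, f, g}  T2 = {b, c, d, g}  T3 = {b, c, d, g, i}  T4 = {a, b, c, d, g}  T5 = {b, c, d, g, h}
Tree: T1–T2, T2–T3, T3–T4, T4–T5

No — vertex e appears in no bag.

A tree decomposition must satisfy three properties: every vertex lies in some bag; for every edge, both endpoints lie together in some bag; and for every vertex, the bags containing it form a connected subtree. Here vertex e appears in no bag, so the decomposition is invalid.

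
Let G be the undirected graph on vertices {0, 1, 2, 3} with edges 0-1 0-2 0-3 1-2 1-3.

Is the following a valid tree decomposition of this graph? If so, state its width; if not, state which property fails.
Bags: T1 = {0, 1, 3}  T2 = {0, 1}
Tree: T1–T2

A tree decomposition must satisfy three properties: every vertex lies in some bag; for every edge, both endpoints lie together in some bag; and for every vertex, the bags containing it form a connected subtree. Here vertex 2 appears in no bag, so the decomposition is invalid.

No — vertex 2 appears in no bag.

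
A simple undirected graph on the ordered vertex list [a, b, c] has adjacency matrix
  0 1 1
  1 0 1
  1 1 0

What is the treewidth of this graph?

2

A width-2 tree decomposition is:
Bags: B1 = {a, b, c}
Tree: (single bag)
A single bag containing all 3 vertices is trivially a valid decomposition of width 2. Conversely, {a, b, c} is a clique of size 3, and the vertices of any clique must share a bag in every tree decomposition; so some bag has ≥ 3 vertices and tw(G) ≥ 2. Therefore the treewidth is 2.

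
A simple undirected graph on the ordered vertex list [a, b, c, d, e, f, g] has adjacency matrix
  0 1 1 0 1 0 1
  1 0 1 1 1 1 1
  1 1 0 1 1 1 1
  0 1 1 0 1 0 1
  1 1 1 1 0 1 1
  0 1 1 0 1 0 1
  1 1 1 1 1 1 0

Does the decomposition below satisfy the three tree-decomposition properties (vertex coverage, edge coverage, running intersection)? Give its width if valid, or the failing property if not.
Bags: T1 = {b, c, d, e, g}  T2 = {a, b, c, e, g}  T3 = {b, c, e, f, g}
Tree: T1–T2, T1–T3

Checking the three conditions: (i) the bags cover all of {a, b, c, d, e, f, g}; (ii) for each edge, some bag contains both endpoints; (iii) the bags containing any fixed vertex form a subtree. All hold, so the decomposition is valid with width 5 − 1 = 4.

Yes; width 4.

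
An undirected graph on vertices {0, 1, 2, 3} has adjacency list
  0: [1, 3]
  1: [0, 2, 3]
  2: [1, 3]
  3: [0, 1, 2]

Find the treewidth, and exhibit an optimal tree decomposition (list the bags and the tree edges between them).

Treewidth 2.
One such decomposition:
Bags: B1 = {0, 1, 3}  B2 = {1, 2, 3}
Tree: B1–B2

The largest bag has 3 vertices, giving width 2; this decomposition certifies tw(G) ≤ 2. On the other hand G contains the 3-clique {0, 1, 3}. A clique must lie in a single bag of any decomposition, so no decomposition can have width below 2. Hence tw(G) = 2 exactly.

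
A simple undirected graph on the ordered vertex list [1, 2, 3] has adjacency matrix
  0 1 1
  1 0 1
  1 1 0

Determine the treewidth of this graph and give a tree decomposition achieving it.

A single bag containing all 3 vertices is trivially a valid decomposition of width 2. On the other hand G contains the 3-clique {1, 2, 3}. A clique must lie in a single bag of any decomposition, so no decomposition can have width below 2. Therefore the treewidth is 2.

Treewidth 2.
One such decomposition:
Bags: B1 = {1, 2, 3}
Tree: (single bag)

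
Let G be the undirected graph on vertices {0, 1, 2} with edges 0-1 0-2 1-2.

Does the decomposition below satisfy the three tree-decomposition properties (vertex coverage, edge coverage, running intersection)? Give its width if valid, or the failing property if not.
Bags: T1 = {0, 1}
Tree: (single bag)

No — vertex 2 appears in no bag.

A tree decomposition must satisfy three properties: every vertex lies in some bag; for every edge, both endpoints lie together in some bag; and for every vertex, the bags containing it form a connected subtree. Here vertex 2 appears in no bag, so the decomposition is invalid.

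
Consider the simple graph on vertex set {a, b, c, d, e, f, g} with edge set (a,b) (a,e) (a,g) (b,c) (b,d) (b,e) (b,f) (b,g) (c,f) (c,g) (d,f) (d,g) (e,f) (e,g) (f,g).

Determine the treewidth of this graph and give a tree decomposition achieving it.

Treewidth 3.
Bags: B1 = {b, e, f, g}  B2 = {b, c, f, g}  B3 = {a, b, e, g}  B4 = {b, d, f, g}
Tree: B1–B2, B1–B3, B1–B4

Every bag has size at most 4, so the width is 4 − 1 = 3 and tw(G) ≤ 3. For the lower bound, the 4 vertices {a, b, e, g} are pairwise adjacent, and any tree decomposition puts a clique entirely inside one bag — forcing width ≥ 3. Combining the bounds, tw(G) = 3.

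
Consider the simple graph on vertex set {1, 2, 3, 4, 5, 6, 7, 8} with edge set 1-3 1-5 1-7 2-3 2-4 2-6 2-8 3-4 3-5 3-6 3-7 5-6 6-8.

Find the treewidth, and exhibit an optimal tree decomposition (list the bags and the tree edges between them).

Each bag holds 3 vertices, so the decomposition has width 2, which upper-bounds the treewidth. On the other hand G contains the 3-clique {2, 6, 8}. A clique must lie in a single bag of any decomposition, so no decomposition can have width below 2. Combining the bounds, tw(G) = 2.

Treewidth 2.
One optimal decomposition is:
Bags: B1 = {2, 3, 6}  B2 = {3, 5, 6}  B3 = {1, 3, 5}  B4 = {2, 3, 4}  B5 = {2, 6, 8}  B6 = {1, 3, 7}
Tree: B1–B2, B2–B3, B1–B4, B1–B5, B3–B6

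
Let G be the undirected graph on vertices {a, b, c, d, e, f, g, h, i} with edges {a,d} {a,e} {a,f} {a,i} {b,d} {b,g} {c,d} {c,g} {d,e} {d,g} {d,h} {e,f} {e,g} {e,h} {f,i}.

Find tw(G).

A width-2 tree decomposition is:
Bags: B1 = {a, d, e}  B2 = {d, e, h}  B3 = {d, e, g}  B4 = {b, d, g}  B5 = {a, e, f}  B6 = {a, f, i}  B7 = {c, d, g}
Tree: B1–B2, B1–B3, B3–B4, B1–B5, B5–B6, B4–B7
Every bag has size at most 3, so the width is 3 − 1 = 2 and tw(G) ≤ 2. On the other hand G contains the 3-clique {d, e, g}. A clique must lie in a single bag of any decomposition, so no decomposition can have width below 2. Combining the bounds, tw(G) = 2.

2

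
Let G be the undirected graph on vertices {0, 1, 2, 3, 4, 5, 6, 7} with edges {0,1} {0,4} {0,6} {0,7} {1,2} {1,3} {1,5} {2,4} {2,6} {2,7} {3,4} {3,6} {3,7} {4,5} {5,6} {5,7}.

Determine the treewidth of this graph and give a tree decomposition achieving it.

Treewidth 4.
One optimal decomposition is:
Bags: B1 = {0, 1, 4, 6, 7}  B2 = {1, 3, 4, 6, 7}  B3 = {1, 2, 4, 6, 7}  B4 = {1, 4, 5, 6, 7}
Tree: B1–B2, B2–B3, B3–B4

Every bag has size at most 5, so the width is 5 − 1 = 4 and tw(G) ≤ 4. For the lower bound: the 5 vertex sets {0,6}, {3,4}, {2,7}, {1}, {5} are disjoint, each induces a connected subgraph, and every pair is joined by at least one edge of G. Contracting each set to a single vertex therefore yields K_{5} as a minor, and since treewidth is minor-monotone, tw(G) ≥ tw(K_{5}) = 4. The upper and lower bounds meet at 4, so that is the treewidth.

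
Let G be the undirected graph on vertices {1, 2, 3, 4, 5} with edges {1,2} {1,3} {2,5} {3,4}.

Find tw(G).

A width-1 tree decomposition is:
Bags: B1 = {3, 4}  B2 = {1, 3}  B3 = {1, 2}  B4 = {2, 5}
Tree: B1–B2, B2–B3, B3–B4
Every bag has size at most 2, so the width is 2 − 1 = 1 and tw(G) ≤ 1. Since G has at least one edge (e.g. 4–3), it is not an edgeless graph, so tw(G) ≥ 1. Hence tw(G) = 1 exactly.

1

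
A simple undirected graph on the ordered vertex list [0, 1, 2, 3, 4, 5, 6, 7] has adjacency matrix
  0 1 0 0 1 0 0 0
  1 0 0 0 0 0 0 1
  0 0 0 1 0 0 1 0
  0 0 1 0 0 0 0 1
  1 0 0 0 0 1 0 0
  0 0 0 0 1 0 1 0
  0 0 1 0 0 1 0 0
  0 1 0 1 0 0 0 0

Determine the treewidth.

A width-2 tree decomposition is:
Bags: B1 = {2, 5, 6}  B2 = {2, 4, 5}  B3 = {0, 2, 4}  B4 = {0, 1, 2}  B5 = {1, 2, 7}  B6 = {2, 3, 7}
Tree: B1–B2, B2–B3, B3–B4, B4–B5, B5–B6
Every bag has size at most 3, so the width is 3 − 1 = 2 and tw(G) ≤ 2. For the lower bound, G contains the cycle 2–6–5–4–0–1–7–3–2, so G is not a forest; only forests have treewidth ≤ 1, hence tw(G) ≥ 2. Hence tw(G) = 2 exactly.

2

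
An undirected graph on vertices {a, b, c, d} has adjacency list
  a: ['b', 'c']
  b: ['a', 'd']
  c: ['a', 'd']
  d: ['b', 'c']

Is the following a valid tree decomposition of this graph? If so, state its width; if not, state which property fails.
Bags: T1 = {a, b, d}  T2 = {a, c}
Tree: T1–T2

No — edge (d,c) lies in no bag.

A tree decomposition must satisfy three properties: every vertex lies in some bag; for every edge, both endpoints lie together in some bag; and for every vertex, the bags containing it form a connected subtree. Here edge (d,c) lies in no bag, so the decomposition is invalid.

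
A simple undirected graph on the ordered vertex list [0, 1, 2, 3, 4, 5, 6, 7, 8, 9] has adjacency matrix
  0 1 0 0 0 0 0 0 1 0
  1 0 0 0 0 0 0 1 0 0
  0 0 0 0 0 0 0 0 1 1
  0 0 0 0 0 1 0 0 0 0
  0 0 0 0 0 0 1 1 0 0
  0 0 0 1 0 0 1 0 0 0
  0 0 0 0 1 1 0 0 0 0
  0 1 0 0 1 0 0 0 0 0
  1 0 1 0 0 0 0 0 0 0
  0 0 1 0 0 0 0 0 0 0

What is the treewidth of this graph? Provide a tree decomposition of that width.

Treewidth 1.
One such decomposition:
Bags: B1 = {3, 5}  B2 = {5, 6}  B3 = {4, 6}  B4 = {4, 7}  B5 = {1, 7}  B6 = {0, 1}  B7 = {0, 8}  B8 = {2, 8}  B9 = {2, 9}
Tree: B1–B2, B2–B3, B3–B4, B4–B5, B5–B6, B6–B7, B7–B8, B8–B9

Each bag holds 2 vertices, so the decomposition has width 1, which upper-bounds the treewidth. Since G has at least one edge (e.g. 3–5), it is not an edgeless graph, so tw(G) ≥ 1. Therefore the treewidth is 1.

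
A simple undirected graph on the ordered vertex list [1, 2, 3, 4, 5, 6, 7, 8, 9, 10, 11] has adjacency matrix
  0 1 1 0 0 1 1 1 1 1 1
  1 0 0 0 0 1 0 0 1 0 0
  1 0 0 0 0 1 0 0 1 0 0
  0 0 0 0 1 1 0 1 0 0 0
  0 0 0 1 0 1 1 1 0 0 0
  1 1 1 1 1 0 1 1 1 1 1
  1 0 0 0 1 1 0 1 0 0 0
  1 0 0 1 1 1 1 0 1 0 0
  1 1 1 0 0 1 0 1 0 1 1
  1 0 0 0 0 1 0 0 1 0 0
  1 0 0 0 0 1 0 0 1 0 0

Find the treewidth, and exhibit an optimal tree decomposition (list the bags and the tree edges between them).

Treewidth 3.
One such decomposition:
Bags: B1 = {1, 6, 7, 8}  B2 = {5, 6, 7, 8}  B3 = {4, 5, 6, 8}  B4 = {1, 6, 8, 9}  B5 = {1, 2, 6, 9}  B6 = {1, 6, 9, 11}  B7 = {1, 3, 6, 9}  B8 = {1, 6, 9, 10}
Tree: B1–B2, B2–B3, B1–B4, B4–B5, B5–B6, B4–B7, B6–B8

Each bag holds 4 vertices, so the decomposition has width 3, which upper-bounds the treewidth. On the other hand G contains the 4-clique {1, 2, 6, 9}. A clique must lie in a single bag of any decomposition, so no decomposition can have width below 3. The upper and lower bounds meet at 3, so that is the treewidth.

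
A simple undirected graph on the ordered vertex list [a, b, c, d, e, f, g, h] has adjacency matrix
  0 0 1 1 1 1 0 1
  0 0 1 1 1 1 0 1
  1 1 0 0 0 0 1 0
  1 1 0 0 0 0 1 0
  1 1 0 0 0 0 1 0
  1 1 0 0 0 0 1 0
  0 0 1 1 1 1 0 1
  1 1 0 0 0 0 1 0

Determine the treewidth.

A width-3 tree decomposition is:
Bags: B1 = {a, b, c, g}  B2 = {a, b, g, h}  B3 = {a, b, d, g}  B4 = {a, b, e, g}  B5 = {a, b, f, g}
Tree: B1–B2, B2–B3, B3–B4, B4–B5
Every bag has size at most 4, so the width is 4 − 1 = 3 and tw(G) ≤ 3. For the lower bound: the 4 vertex sets {b,c}, {g,h}, {a}, {d} are disjoint, each induces a connected subgraph, and every pair is joined by at least one edge of G. Contracting each set to a single vertex therefore yields K_{4} as a minor, and since treewidth is minor-monotone, tw(G) ≥ tw(K_{4}) = 3. The upper and lower bounds meet at 3, so that is the treewidth.

3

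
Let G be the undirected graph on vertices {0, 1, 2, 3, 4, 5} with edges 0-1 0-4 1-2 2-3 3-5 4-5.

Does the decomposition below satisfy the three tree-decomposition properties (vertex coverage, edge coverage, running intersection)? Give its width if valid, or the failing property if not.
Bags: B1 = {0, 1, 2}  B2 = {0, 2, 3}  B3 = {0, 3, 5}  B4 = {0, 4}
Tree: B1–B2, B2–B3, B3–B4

No — edge (5,4) lies in no bag.

A tree decomposition must satisfy three properties: every vertex lies in some bag; for every edge, both endpoints lie together in some bag; and for every vertex, the bags containing it form a connected subtree. Here edge (5,4) lies in no bag, so the decomposition is invalid.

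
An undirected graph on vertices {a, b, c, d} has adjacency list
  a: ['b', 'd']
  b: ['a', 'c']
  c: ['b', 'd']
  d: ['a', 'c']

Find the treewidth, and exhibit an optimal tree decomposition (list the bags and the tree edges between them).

Treewidth 2.
One optimal decomposition is:
Bags: B1 = {a, c, d}  B2 = {a, b, c}
Tree: B1–B2

Every bag has size at most 3, so the width is 3 − 1 = 2 and tw(G) ≤ 2. The edges c–d–a–b–c form a cycle, so G is not a tree and its treewidth is at least 2. Combining the bounds, tw(G) = 2.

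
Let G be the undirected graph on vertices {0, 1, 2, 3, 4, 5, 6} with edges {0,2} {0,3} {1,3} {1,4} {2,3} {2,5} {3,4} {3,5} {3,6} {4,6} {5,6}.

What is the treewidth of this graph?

2

A width-2 tree decomposition is:
Bags: B1 = {3, 5, 6}  B2 = {3, 4, 6}  B3 = {1, 3, 4}  B4 = {2, 3, 5}  B5 = {0, 2, 3}
Tree: B1–B2, B2–B3, B1–B4, B4–B5
The largest bag has 3 vertices, giving width 2; this decomposition certifies tw(G) ≤ 2. On the other hand G contains the 3-clique {1, 3, 4}. A clique must lie in a single bag of any decomposition, so no decomposition can have width below 2. The upper and lower bounds meet at 2, so that is the treewidth.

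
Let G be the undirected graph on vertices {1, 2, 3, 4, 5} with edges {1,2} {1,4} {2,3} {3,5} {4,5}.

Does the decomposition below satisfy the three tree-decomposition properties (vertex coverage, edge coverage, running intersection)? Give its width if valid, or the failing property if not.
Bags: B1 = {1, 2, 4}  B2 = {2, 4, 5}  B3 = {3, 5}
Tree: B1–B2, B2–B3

A tree decomposition must satisfy three properties: every vertex lies in some bag; for every edge, both endpoints lie together in some bag; and for every vertex, the bags containing it form a connected subtree. Here edge (2,3) lies in no bag, so the decomposition is invalid.

No — edge (2,3) lies in no bag.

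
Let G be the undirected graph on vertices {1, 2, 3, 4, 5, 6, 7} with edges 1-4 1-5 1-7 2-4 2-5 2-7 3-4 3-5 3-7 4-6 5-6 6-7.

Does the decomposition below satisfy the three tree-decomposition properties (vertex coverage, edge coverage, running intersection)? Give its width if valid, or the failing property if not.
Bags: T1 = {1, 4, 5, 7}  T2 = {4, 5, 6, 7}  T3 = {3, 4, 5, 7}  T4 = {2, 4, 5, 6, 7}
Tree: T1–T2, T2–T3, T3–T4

A tree decomposition must satisfy three properties: every vertex lies in some bag; for every edge, both endpoints lie together in some bag; and for every vertex, the bags containing it form a connected subtree. Here bags containing vertex 6 are not connected in the tree, so the decomposition is invalid.

No — bags containing vertex 6 are not connected in the tree.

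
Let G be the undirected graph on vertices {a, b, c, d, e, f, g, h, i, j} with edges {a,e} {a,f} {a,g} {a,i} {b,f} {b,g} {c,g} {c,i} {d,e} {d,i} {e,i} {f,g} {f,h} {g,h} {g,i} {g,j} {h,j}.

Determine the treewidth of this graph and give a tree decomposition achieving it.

Treewidth 2.
One such decomposition:
Bags: B1 = {a, g, i}  B2 = {a, e, i}  B3 = {a, f, g}  B4 = {d, e, i}  B5 = {f, g, h}  B6 = {b, f, g}  B7 = {c, g, i}  B8 = {g, h, j}
Tree: B1–B2, B1–B3, B2–B4, B3–B5, B5–B6, B1–B7, B5–B8

Each bag holds 3 vertices, so the decomposition has width 2, which upper-bounds the treewidth. Conversely, {d, e, i} is a clique of size 3, and the vertices of any clique must share a bag in every tree decomposition; so some bag has ≥ 3 vertices and tw(G) ≥ 2. Combining the bounds, tw(G) = 2.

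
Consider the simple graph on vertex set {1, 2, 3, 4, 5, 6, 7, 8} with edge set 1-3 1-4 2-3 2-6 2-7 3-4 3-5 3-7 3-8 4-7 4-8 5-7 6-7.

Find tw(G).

2

A width-2 tree decomposition is:
Bags: B1 = {1, 3, 4}  B2 = {3, 4, 7}  B3 = {3, 4, 8}  B4 = {2, 3, 7}  B5 = {2, 6, 7}  B6 = {3, 5, 7}
Tree: B1–B2, B2–B3, B2–B4, B4–B5, B2–B6
The largest bag has 3 vertices, giving width 2; this decomposition certifies tw(G) ≤ 2. On the other hand G contains the 3-clique {2, 3, 7}. A clique must lie in a single bag of any decomposition, so no decomposition can have width below 2. The upper and lower bounds meet at 2, so that is the treewidth.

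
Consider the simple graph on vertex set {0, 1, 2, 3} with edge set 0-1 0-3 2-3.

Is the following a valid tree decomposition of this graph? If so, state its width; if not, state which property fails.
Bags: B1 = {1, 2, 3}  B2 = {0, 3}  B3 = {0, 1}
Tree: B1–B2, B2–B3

A tree decomposition must satisfy three properties: every vertex lies in some bag; for every edge, both endpoints lie together in some bag; and for every vertex, the bags containing it form a connected subtree. Here bags containing vertex 1 are not connected in the tree, so the decomposition is invalid.

No — bags containing vertex 1 are not connected in the tree.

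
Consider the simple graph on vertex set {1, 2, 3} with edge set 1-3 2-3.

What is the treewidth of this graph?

A width-1 tree decomposition is:
Bags: B1 = {1, 3}  B2 = {2, 3}
Tree: B1–B2
Every bag has size at most 2, so the width is 2 − 1 = 1 and tw(G) ≤ 1. Any graph with an edge has treewidth ≥ 1, and G has the edge 1–3. Hence tw(G) = 1 exactly.

1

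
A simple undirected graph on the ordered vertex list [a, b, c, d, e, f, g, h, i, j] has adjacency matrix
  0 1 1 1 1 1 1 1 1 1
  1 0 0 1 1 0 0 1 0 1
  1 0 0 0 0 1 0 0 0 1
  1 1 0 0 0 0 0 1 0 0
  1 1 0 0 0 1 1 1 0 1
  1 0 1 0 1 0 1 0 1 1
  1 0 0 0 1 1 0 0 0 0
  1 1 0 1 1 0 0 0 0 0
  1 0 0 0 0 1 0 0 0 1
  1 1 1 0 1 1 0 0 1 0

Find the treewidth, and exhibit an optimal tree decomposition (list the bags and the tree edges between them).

Treewidth 3.
Bags: B1 = {a, e, f, j}  B2 = {a, c, f, j}  B3 = {a, b, e, j}  B4 = {a, b, e, h}  B5 = {a, b, d, h}  B6 = {a, f, i, j}  B7 = {a, e, f, g}
Tree: B1–B2, B1–B3, B3–B4, B4–B5, B2–B6, B1–B7

The largest bag has 4 vertices, giving width 3; this decomposition certifies tw(G) ≤ 3. Conversely, {a, b, d, h} is a clique of size 4, and the vertices of any clique must share a bag in every tree decomposition; so some bag has ≥ 4 vertices and tw(G) ≥ 3. Hence tw(G) = 3 exactly.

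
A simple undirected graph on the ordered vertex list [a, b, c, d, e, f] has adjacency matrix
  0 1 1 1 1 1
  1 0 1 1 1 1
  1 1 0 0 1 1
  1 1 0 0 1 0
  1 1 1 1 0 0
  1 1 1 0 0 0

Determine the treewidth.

A width-3 tree decomposition is:
Bags: B1 = {a, b, c, e}  B2 = {a, b, d, e}  B3 = {a, b, c, f}
Tree: B1–B2, B1–B3
The largest bag has 4 vertices, giving width 3; this decomposition certifies tw(G) ≤ 3. On the other hand G contains the 4-clique {a, b, d, e}. A clique must lie in a single bag of any decomposition, so no decomposition can have width below 3. Hence tw(G) = 3 exactly.

3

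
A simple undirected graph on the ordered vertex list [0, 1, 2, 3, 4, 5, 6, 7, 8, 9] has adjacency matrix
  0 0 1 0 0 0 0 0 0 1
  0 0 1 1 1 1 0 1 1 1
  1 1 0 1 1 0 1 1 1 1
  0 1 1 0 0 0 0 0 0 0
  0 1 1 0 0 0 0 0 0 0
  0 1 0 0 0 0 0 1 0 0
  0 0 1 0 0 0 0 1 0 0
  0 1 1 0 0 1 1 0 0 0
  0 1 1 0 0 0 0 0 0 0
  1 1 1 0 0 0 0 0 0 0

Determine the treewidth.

A width-2 tree decomposition is:
Bags: B1 = {1, 2, 8}  B2 = {1, 2, 4}  B3 = {1, 2, 7}  B4 = {1, 2, 9}  B5 = {1, 5, 7}  B6 = {1, 2, 3}  B7 = {0, 2, 9}  B8 = {2, 6, 7}
Tree: B1–B2, B2–B3, B3–B4, B3–B5, B4–B6, B4–B7, B3–B8
Every bag has size at most 3, so the width is 3 − 1 = 2 and tw(G) ≤ 2. Conversely, {0, 2, 9} is a clique of size 3, and the vertices of any clique must share a bag in every tree decomposition; so some bag has ≥ 3 vertices and tw(G) ≥ 2. Hence tw(G) = 2 exactly.

2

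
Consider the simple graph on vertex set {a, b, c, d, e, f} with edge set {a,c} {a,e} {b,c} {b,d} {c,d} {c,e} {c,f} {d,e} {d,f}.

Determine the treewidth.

2

A width-2 tree decomposition is:
Bags: B1 = {b, c, d}  B2 = {c, d, f}  B3 = {c, d, e}  B4 = {a, c, e}
Tree: B1–B2, B2–B3, B3–B4
Every bag has size at most 3, so the width is 3 − 1 = 2 and tw(G) ≤ 2. For the lower bound, the 3 vertices {c, d, e} are pairwise adjacent, and any tree decomposition puts a clique entirely inside one bag — forcing width ≥ 2. Hence tw(G) = 2 exactly.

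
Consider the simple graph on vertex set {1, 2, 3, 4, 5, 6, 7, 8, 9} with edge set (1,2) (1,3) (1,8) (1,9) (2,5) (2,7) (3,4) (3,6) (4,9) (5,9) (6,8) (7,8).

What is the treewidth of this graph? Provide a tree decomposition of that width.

Treewidth 3.
One such decomposition:
Bags: B1 = {3, 4, 6, 9}  B2 = {1, 3, 6, 9}  B3 = {1, 6, 8, 9}  B4 = {1, 5, 8, 9}  B5 = {1, 2, 5, 8}  B6 = {2, 5, 7, 8}
Tree: B1–B2, B2–B3, B3–B4, B4–B5, B5–B6

The largest bag has 4 vertices, giving width 3; this decomposition certifies tw(G) ≤ 3. For the lower bound: the 4 vertex sets {3,4,6}, {9}, {1}, {2,5,7,8} are disjoint, each induces a connected subgraph, and every pair is joined by at least one edge of G. Contracting each set to a single vertex therefore yields K_{4} as a minor, and since treewidth is minor-monotone, tw(G) ≥ tw(K_{4}) = 3. Therefore the treewidth is 3.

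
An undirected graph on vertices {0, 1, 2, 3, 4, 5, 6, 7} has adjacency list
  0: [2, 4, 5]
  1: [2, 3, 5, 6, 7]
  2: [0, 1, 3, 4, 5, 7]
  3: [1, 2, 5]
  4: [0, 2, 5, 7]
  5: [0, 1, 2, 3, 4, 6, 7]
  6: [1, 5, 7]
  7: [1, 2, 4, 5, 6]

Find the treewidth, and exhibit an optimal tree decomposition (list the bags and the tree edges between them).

The largest bag has 4 vertices, giving width 3; this decomposition certifies tw(G) ≤ 3. On the other hand G contains the 4-clique {0, 2, 4, 5}. A clique must lie in a single bag of any decomposition, so no decomposition can have width below 3. Combining the bounds, tw(G) = 3.

Treewidth 3.
One optimal decomposition is:
Bags: B1 = {1, 2, 5, 7}  B2 = {2, 4, 5, 7}  B3 = {1, 2, 3, 5}  B4 = {1, 5, 6, 7}  B5 = {0, 2, 4, 5}
Tree: B1–B2, B1–B3, B1–B4, B2–B5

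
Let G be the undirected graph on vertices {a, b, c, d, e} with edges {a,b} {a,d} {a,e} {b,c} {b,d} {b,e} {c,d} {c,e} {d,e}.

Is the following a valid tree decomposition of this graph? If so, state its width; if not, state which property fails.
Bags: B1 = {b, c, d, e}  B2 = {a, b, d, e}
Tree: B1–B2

Checking the three conditions: (i) the bags cover all of {a, b, c, d, e}; (ii) for each edge, some bag contains both endpoints; (iii) the bags containing any fixed vertex form a subtree. All hold, so the decomposition is valid with width 4 − 1 = 3.

Yes; width 3.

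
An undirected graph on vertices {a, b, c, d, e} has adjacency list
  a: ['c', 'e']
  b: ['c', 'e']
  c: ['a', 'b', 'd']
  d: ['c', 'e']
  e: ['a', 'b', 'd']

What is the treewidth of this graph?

2

A width-2 tree decomposition is:
Bags: B1 = {a, c, e}  B2 = {c, d, e}  B3 = {b, c, e}
Tree: B1–B2, B2–B3
Each bag holds 3 vertices, so the decomposition has width 2, which upper-bounds the treewidth. The edges c–a–e–d–c form a cycle, so G is not a tree and its treewidth is at least 2. Therefore the treewidth is 2.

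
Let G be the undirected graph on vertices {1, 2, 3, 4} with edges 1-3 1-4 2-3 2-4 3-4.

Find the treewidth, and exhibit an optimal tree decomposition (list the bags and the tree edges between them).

Each bag holds 3 vertices, so the decomposition has width 2, which upper-bounds the treewidth. On the other hand G contains the 3-clique {1, 3, 4}. A clique must lie in a single bag of any decomposition, so no decomposition can have width below 2. The upper and lower bounds meet at 2, so that is the treewidth.

Treewidth 2.
One such decomposition:
Bags: B1 = {1, 3, 4}  B2 = {2, 3, 4}
Tree: B1–B2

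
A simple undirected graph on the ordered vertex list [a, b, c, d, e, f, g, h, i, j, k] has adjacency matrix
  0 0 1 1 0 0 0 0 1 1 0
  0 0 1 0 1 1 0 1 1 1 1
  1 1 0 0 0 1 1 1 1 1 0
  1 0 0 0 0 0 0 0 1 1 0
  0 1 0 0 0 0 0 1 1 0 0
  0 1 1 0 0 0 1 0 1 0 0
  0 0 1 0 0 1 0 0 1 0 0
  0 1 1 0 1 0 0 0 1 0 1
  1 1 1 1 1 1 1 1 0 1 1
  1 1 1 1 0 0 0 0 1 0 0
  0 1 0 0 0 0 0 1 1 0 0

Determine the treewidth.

A width-3 tree decomposition is:
Bags: B1 = {b, e, h, i}  B2 = {b, c, h, i}  B3 = {b, c, i, j}  B4 = {b, h, i, k}  B5 = {a, c, i, j}  B6 = {a, d, i, j}  B7 = {b, c, f, i}  B8 = {c, f, g, i}
Tree: B1–B2, B2–B3, B2–B4, B3–B5, B5–B6, B2–B7, B7–B8
Every bag has size at most 4, so the width is 4 − 1 = 3 and tw(G) ≤ 3. On the other hand G contains the 4-clique {a, d, i, j}. A clique must lie in a single bag of any decomposition, so no decomposition can have width below 3. Therefore the treewidth is 3.

3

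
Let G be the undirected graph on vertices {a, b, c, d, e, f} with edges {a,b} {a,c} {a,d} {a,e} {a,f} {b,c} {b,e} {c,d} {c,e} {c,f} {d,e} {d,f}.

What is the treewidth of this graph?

3

A width-3 tree decomposition is:
Bags: B1 = {a, b, c, e}  B2 = {a, c, d, e}  B3 = {a, c, d, f}
Tree: B1–B2, B2–B3
Every bag has size at most 4, so the width is 4 − 1 = 3 and tw(G) ≤ 3. For the lower bound, the 4 vertices {a, c, d, e} are pairwise adjacent, and any tree decomposition puts a clique entirely inside one bag — forcing width ≥ 3. Hence tw(G) = 3 exactly.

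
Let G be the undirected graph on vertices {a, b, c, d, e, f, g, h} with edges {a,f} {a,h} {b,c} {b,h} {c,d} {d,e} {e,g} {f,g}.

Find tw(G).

A width-2 tree decomposition is:
Bags: B1 = {b, c, d}  B2 = {b, d, e}  B3 = {b, e, g}  B4 = {b, f, g}  B5 = {a, b, f}  B6 = {a, b, h}
Tree: B1–B2, B2–B3, B3–B4, B4–B5, B5–B6
Each bag holds 3 vertices, so the decomposition has width 2, which upper-bounds the treewidth. For the lower bound, G contains the cycle b–c–d–e–g–f–a–h–b, so G is not a forest; only forests have treewidth ≤ 1, hence tw(G) ≥ 2. The upper and lower bounds meet at 2, so that is the treewidth.

2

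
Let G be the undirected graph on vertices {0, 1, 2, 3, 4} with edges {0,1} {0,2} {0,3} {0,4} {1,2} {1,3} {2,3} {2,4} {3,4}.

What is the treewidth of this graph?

3

A width-3 tree decomposition is:
Bags: B1 = {0, 2, 3, 4}  B2 = {0, 1, 2, 3}
Tree: B1–B2
Each bag holds 4 vertices, so the decomposition has width 3, which upper-bounds the treewidth. Conversely, {0, 1, 2, 3} is a clique of size 4, and the vertices of any clique must share a bag in every tree decomposition; so some bag has ≥ 4 vertices and tw(G) ≥ 3. Combining the bounds, tw(G) = 3.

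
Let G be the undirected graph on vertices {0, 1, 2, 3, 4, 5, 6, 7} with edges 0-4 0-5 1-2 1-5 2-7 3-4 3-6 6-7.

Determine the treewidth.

A width-2 tree decomposition is:
Bags: B1 = {2, 6, 7}  B2 = {1, 2, 6}  B3 = {1, 5, 6}  B4 = {0, 5, 6}  B5 = {0, 4, 6}  B6 = {3, 4, 6}
Tree: B1–B2, B2–B3, B3–B4, B4–B5, B5–B6
The largest bag has 3 vertices, giving width 2; this decomposition certifies tw(G) ≤ 2. For the lower bound, G contains the cycle 6–7–2–1–5–0–4–3–6, so G is not a forest; only forests have treewidth ≤ 1, hence tw(G) ≥ 2. The upper and lower bounds meet at 2, so that is the treewidth.

2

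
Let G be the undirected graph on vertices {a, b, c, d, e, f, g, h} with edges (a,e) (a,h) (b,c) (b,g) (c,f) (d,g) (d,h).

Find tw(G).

A width-1 tree decomposition is:
Bags: B1 = {c, f}  B2 = {b, c}  B3 = {b, g}  B4 = {d, g}  B5 = {d, h}  B6 = {a, h}  B7 = {a, e}
Tree: B1–B2, B2–B3, B3–B4, B4–B5, B5–B6, B6–B7
Each bag holds 2 vertices, so the decomposition has width 1, which upper-bounds the treewidth. G has an edge, so its treewidth is at least 1. The upper and lower bounds meet at 1, so that is the treewidth.

1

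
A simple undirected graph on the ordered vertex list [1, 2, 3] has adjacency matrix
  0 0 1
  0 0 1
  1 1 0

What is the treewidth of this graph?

1

A width-1 tree decomposition is:
Bags: B1 = {1, 3}  B2 = {2, 3}
Tree: B1–B2
Every bag has size at most 2, so the width is 2 − 1 = 1 and tw(G) ≤ 1. G has an edge, so its treewidth is at least 1. Therefore the treewidth is 1.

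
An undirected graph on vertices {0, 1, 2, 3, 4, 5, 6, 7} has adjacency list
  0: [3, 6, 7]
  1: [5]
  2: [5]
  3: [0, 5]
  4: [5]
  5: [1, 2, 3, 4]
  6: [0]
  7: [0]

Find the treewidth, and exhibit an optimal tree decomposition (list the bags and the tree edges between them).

Treewidth 1.
One such decomposition:
Bags: B1 = {0, 6}  B2 = {0, 3}  B3 = {3, 5}  B4 = {2, 5}  B5 = {4, 5}  B6 = {0, 7}  B7 = {1, 5}
Tree: B1–B2, B2–B3, B3–B4, B3–B5, B2–B6, B4–B7

Every bag has size at most 2, so the width is 2 − 1 = 1 and tw(G) ≤ 1. Since G has at least one edge (e.g. 0–6), it is not an edgeless graph, so tw(G) ≥ 1. Combining the bounds, tw(G) = 1.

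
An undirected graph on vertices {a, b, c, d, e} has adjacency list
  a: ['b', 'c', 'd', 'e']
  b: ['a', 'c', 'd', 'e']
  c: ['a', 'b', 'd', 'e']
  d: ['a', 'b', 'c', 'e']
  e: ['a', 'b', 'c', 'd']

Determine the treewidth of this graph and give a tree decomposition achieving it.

A single bag containing all 5 vertices is trivially a valid decomposition of width 4. For the lower bound, the 5 vertices {a, b, c, d, e} are pairwise adjacent, and any tree decomposition puts a clique entirely inside one bag — forcing width ≥ 4. Hence tw(G) = 4 exactly.

Treewidth 4.
One optimal decomposition is:
Bags: B1 = {a, b, c, d, e}
Tree: (single bag)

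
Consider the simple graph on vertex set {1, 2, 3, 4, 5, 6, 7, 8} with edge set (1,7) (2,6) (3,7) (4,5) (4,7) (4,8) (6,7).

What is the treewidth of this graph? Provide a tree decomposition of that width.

Treewidth 1.
One optimal decomposition is:
Bags: B1 = {6, 7}  B2 = {4, 7}  B3 = {1, 7}  B4 = {2, 6}  B5 = {4, 8}  B6 = {4, 5}  B7 = {3, 7}
Tree: B1–B2, B1–B3, B1–B4, B2–B5, B5–B6, B2–B7

Every bag has size at most 2, so the width is 2 − 1 = 1 and tw(G) ≤ 1. Since G has at least one edge (e.g. 7–6), it is not an edgeless graph, so tw(G) ≥ 1. Combining the bounds, tw(G) = 1.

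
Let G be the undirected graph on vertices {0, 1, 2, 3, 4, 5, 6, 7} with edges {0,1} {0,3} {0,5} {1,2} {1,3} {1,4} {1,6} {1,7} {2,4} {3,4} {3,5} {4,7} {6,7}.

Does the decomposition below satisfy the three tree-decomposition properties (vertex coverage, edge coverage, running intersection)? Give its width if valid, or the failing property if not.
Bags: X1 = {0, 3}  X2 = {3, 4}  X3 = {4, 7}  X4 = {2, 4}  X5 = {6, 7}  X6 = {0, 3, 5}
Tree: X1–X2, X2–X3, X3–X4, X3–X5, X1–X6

No — vertex 1 appears in no bag.

A tree decomposition must satisfy three properties: every vertex lies in some bag; for every edge, both endpoints lie together in some bag; and for every vertex, the bags containing it form a connected subtree. Here vertex 1 appears in no bag, so the decomposition is invalid.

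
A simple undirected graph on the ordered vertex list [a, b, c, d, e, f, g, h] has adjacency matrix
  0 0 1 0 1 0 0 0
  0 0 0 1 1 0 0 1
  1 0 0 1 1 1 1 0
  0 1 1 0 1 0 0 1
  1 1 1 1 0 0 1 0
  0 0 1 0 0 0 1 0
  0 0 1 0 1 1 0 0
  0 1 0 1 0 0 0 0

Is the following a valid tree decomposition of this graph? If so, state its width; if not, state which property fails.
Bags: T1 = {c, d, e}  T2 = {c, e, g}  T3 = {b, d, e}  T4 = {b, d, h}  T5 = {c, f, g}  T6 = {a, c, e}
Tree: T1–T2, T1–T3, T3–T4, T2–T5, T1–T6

Checking the three conditions: (i) the bags cover all of {a, b, c, d, e, f, g, h}; (ii) for each edge, some bag contains both endpoints; (iii) the bags containing any fixed vertex form a subtree. All hold, so the decomposition is valid with width 3 − 1 = 2.

Yes; width 2.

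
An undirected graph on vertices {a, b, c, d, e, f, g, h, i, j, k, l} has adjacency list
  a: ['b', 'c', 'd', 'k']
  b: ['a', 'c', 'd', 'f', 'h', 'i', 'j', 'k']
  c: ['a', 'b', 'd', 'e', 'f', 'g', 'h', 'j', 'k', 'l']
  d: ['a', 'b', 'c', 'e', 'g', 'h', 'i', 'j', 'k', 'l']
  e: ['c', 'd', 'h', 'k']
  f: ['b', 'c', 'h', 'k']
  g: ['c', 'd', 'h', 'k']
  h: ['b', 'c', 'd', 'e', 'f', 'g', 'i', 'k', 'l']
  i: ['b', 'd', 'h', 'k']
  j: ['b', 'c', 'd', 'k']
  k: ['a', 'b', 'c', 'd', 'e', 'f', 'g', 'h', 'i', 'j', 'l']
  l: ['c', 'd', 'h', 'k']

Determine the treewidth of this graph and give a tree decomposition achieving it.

Treewidth 4.
One such decomposition:
Bags: B1 = {b, c, d, h, k}  B2 = {b, c, d, j, k}  B3 = {c, d, h, k, l}  B4 = {c, d, e, h, k}  B5 = {a, b, c, d, k}  B6 = {c, d, g, h, k}  B7 = {b, c, f, h, k}  B8 = {b, d, h, i, k}
Tree: B1–B2, B1–B3, B3–B4, B1–B5, B4–B6, B1–B7, B1–B8

Every bag has size at most 5, so the width is 5 − 1 = 4 and tw(G) ≤ 4. On the other hand G contains the 5-clique {b, c, d, j, k}. A clique must lie in a single bag of any decomposition, so no decomposition can have width below 4. Hence tw(G) = 4 exactly.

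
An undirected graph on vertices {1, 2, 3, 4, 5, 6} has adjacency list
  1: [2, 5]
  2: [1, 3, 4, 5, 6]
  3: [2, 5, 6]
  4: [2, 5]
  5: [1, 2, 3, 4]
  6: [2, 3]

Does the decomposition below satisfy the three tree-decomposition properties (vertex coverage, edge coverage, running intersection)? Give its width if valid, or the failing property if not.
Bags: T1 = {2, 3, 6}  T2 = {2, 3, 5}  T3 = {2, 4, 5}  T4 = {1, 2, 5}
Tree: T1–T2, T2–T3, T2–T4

Yes; width 2.

Every vertex of G appears in some bag (union = {1, 2, 3, 4, 5, 6}); every edge is covered by a bag; and for each vertex v the set of bags containing v is connected in the bag tree. The decomposition is therefore valid. The largest bag has 3 vertices, so the width is 2.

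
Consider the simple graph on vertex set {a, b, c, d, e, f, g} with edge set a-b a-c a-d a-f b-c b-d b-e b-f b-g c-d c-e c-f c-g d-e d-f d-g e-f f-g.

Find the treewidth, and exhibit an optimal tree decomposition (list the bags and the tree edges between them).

Treewidth 4.
Bags: B1 = {a, b, c, d, f}  B2 = {b, c, d, e, f}  B3 = {b, c, d, f, g}
Tree: B1–B2, B2–B3

Each bag holds 5 vertices, so the decomposition has width 4, which upper-bounds the treewidth. Conversely, {b, c, d, f, g} is a clique of size 5, and the vertices of any clique must share a bag in every tree decomposition; so some bag has ≥ 5 vertices and tw(G) ≥ 4. The upper and lower bounds meet at 4, so that is the treewidth.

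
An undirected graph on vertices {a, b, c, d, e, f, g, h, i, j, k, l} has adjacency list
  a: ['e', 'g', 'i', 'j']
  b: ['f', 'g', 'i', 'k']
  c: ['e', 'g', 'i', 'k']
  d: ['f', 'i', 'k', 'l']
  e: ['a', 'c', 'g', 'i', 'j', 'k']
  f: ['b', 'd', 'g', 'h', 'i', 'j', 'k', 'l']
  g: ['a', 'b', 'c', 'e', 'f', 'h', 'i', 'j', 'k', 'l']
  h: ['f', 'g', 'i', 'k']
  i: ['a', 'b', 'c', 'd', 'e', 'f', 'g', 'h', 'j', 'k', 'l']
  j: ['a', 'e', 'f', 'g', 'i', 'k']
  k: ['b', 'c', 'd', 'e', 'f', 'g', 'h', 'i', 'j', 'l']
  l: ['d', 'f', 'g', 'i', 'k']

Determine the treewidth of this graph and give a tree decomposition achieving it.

Each bag holds 5 vertices, so the decomposition has width 4, which upper-bounds the treewidth. Conversely, {d, f, i, k, l} is a clique of size 5, and the vertices of any clique must share a bag in every tree decomposition; so some bag has ≥ 5 vertices and tw(G) ≥ 4. Therefore the treewidth is 4.

Treewidth 4.
One optimal decomposition is:
Bags: B1 = {e, g, i, j, k}  B2 = {f, g, i, j, k}  B3 = {c, e, g, i, k}  B4 = {b, f, g, i, k}  B5 = {f, g, i, k, l}  B6 = {f, g, h, i, k}  B7 = {a, e, g, i, j}  B8 = {d, f, i, k, l}
Tree: B1–B2, B1–B3, B2–B4, B2–B5, B5–B6, B1–B7, B5–B8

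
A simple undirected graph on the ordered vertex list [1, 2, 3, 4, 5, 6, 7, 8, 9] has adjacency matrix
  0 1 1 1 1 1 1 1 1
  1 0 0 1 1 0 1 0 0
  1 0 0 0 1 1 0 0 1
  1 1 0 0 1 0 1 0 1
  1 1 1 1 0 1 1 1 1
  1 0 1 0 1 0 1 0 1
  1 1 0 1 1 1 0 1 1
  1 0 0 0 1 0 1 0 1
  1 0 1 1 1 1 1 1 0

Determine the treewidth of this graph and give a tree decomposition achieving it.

Treewidth 4.
One such decomposition:
Bags: B1 = {1, 3, 5, 6, 9}  B2 = {1, 5, 6, 7, 9}  B3 = {1, 4, 5, 7, 9}  B4 = {1, 5, 7, 8, 9}  B5 = {1, 2, 4, 5, 7}
Tree: B1–B2, B2–B3, B2–B4, B3–B5

Every bag has size at most 5, so the width is 5 − 1 = 4 and tw(G) ≤ 4. On the other hand G contains the 5-clique {1, 3, 5, 6, 9}. A clique must lie in a single bag of any decomposition, so no decomposition can have width below 4. Combining the bounds, tw(G) = 4.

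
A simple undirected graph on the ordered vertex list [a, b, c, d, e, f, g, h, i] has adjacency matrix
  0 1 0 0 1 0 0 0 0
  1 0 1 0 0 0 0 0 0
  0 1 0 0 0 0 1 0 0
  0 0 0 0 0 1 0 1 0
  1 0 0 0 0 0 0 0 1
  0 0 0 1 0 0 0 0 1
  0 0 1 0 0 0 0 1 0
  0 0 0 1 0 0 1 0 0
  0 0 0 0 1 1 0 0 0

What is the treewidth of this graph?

2

A width-2 tree decomposition is:
Bags: B1 = {d, g, h}  B2 = {d, f, g}  B3 = {f, g, i}  B4 = {e, g, i}  B5 = {a, e, g}  B6 = {a, b, g}  B7 = {b, c, g}
Tree: B1–B2, B2–B3, B3–B4, B4–B5, B5–B6, B6–B7
The largest bag has 3 vertices, giving width 2; this decomposition certifies tw(G) ≤ 2. For the lower bound, G contains the cycle g–h–d–f–i–e–a–b–c–g, so G is not a forest; only forests have treewidth ≤ 1, hence tw(G) ≥ 2. The upper and lower bounds meet at 2, so that is the treewidth.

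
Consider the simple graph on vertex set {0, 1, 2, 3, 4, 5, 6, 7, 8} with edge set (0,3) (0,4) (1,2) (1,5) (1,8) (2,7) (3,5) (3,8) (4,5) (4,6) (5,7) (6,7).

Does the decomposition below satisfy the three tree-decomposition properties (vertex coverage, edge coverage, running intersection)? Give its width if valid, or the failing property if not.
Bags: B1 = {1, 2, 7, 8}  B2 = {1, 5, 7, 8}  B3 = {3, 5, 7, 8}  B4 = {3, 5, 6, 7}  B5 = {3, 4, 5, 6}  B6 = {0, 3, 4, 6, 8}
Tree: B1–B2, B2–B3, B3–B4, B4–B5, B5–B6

No — bags containing vertex 8 are not connected in the tree.

A tree decomposition must satisfy three properties: every vertex lies in some bag; for every edge, both endpoints lie together in some bag; and for every vertex, the bags containing it form a connected subtree. Here bags containing vertex 8 are not connected in the tree, so the decomposition is invalid.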